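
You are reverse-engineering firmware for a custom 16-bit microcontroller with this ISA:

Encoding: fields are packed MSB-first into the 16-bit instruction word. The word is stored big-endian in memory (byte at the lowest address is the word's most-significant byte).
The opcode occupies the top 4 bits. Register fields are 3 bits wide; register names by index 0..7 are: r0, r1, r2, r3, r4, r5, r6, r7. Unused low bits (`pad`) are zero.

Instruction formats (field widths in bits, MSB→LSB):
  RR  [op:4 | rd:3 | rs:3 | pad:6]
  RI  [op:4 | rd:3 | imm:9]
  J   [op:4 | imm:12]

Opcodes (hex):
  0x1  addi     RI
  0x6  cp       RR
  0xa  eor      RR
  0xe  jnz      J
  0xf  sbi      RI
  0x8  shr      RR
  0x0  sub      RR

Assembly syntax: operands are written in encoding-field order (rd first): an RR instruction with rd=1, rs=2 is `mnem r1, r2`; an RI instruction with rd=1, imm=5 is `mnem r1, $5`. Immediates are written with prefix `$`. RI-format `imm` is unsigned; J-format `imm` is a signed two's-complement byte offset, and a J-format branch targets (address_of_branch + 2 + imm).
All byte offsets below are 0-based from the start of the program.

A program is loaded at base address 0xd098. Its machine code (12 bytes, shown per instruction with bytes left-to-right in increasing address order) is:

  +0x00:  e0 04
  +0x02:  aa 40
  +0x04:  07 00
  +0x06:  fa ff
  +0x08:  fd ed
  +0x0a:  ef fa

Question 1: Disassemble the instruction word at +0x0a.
jnz $-6

off 0x0a: read ef fa as big → 0xeffa
  top 4b → 0xe → jnz [J]
  imm@[11:0]=0xffa (s12→-6) ⇒ $-6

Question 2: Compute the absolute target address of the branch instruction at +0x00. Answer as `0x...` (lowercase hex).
0xd09e

off 0x00: read e0 04 as big → 0xe004
  op=0xe004>>12=0xe ⇒ jnz (J)
  imm@[11:0]=0x4 ⇒ $4
  target = base 0xd098 + off 0x00 + 2 + imm 4 = 0xd09e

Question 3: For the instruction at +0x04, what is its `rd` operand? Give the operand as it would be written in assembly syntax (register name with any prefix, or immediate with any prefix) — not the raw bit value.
r3

[04] 07 00 → 0x0700
  opcode bits[15:12]=0x0: sub/RR
  [11:9] rd=3 = r3
  [8:6] rs=4 = r4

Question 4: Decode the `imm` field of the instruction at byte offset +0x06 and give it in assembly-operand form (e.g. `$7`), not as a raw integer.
$255

@+06  big-endian(fa ff) = 0xfaff
  opcode bits[15:12]=0xf: sbi/RI
  rd: (w>>9)&0x7=0x5 → r5
  imm: (w>>0)&0x1ff=0xff → $255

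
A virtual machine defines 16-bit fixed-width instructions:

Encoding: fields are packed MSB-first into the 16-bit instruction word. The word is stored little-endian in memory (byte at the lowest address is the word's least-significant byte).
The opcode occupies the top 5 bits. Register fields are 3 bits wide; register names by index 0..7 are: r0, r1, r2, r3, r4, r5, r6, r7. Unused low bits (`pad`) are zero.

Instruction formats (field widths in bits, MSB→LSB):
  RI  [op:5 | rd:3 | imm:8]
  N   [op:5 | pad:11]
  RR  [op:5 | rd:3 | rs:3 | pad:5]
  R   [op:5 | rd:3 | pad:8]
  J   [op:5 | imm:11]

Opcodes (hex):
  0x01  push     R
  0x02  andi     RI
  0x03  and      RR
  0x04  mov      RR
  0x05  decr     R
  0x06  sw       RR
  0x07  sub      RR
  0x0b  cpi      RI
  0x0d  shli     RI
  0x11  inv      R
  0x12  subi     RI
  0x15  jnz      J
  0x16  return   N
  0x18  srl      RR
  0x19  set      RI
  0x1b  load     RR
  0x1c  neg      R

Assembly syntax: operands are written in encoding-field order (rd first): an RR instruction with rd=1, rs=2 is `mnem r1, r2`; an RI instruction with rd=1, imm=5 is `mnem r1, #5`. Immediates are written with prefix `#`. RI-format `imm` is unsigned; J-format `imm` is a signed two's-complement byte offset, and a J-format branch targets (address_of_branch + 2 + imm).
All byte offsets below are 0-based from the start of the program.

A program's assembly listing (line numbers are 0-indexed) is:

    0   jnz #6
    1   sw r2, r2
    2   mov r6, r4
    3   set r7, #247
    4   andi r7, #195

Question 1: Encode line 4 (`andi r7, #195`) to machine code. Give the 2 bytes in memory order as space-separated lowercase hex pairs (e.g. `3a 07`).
c3 17

4. andi fields op=0x2:5|rd=7:3|imm=195:8 → word 17c3h → c3 17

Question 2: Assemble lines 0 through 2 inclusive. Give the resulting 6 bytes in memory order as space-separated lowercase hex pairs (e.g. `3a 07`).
line 0 (jnz): pack op=0x15:5|imm=6:11 = 0xa806; little→ 06 a8
line 1 (sw): pack op=0x6:5|rd=2:3|rs=2:3|pad=0:5 = 0x3240; little→ 40 32
line 2 (mov): pack op=0x4:5|rd=6:3|rs=4:3|pad=0:5 = 0x2680; little→ 80 26

06 a8 40 32 80 26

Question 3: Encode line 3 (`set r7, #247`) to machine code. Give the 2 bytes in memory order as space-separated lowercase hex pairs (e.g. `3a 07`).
line 3 (set): pack op=0x19:5|rd=7:3|imm=247:8 = 0xcff7; little→ f7 cf

f7 cf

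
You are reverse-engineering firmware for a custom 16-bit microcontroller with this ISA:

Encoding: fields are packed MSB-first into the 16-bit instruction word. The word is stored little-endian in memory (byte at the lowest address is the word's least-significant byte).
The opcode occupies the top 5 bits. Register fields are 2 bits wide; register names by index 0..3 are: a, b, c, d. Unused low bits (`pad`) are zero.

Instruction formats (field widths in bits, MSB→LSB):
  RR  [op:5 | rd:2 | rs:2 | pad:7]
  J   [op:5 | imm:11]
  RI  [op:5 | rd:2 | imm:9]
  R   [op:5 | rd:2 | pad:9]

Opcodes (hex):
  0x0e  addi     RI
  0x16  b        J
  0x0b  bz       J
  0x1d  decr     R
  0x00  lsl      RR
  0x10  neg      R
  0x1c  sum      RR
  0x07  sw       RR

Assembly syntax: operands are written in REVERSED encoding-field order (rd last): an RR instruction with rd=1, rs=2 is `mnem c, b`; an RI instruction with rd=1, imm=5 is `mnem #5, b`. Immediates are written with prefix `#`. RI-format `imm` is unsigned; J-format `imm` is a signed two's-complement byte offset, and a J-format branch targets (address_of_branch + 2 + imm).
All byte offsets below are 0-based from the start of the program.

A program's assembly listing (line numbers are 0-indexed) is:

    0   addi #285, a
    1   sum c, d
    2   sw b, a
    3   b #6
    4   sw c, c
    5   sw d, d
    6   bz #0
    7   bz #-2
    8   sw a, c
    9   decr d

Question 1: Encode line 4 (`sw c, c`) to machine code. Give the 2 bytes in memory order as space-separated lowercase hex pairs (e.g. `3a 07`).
00 3d

L4: sw op=0x7:5|rd=2:2|rs=2:2|pad=0:7 ⇒ 0x3d00 ⇒ little 00 3d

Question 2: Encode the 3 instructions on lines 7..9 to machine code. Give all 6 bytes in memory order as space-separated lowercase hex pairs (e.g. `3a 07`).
L7: bz op=0xb:5|imm=-2:11 ⇒ 0x5ffe ⇒ little fe 5f
L8: sw op=0x7:5|rd=2:2|rs=0:2|pad=0:7 ⇒ 0x3c00 ⇒ little 00 3c
L9: decr op=0x1d:5|rd=3:2|pad=0:9 ⇒ 0xee00 ⇒ little 00 ee

fe 5f 00 3c 00 ee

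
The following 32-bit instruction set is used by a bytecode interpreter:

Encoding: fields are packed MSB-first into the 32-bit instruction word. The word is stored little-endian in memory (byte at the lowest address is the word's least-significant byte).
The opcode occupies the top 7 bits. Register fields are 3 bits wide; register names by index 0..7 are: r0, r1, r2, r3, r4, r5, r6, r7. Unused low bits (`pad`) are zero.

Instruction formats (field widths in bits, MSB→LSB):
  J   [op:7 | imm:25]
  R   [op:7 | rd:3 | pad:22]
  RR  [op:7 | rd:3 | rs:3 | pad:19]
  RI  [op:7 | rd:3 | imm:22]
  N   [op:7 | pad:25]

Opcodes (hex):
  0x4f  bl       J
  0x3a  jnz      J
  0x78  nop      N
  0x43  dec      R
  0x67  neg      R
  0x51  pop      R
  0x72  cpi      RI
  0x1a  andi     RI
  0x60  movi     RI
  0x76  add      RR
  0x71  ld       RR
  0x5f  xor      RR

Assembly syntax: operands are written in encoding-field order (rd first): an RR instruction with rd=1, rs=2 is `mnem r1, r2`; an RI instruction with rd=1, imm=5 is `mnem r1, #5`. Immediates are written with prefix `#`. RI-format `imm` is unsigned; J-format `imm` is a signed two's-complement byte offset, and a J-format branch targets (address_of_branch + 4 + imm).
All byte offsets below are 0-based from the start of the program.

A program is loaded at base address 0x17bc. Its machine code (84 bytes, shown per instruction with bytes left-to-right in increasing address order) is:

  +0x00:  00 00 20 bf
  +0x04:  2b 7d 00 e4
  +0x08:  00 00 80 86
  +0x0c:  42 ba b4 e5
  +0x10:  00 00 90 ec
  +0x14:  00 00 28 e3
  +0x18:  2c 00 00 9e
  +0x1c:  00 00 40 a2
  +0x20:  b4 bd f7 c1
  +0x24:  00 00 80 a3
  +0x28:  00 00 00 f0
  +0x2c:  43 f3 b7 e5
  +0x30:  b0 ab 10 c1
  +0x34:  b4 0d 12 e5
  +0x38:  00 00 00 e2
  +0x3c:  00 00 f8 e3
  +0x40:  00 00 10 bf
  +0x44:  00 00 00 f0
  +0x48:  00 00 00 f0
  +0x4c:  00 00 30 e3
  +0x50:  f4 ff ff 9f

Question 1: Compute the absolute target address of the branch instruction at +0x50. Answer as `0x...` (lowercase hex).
[50] f4 ff ff 9f → 0x9ffffff4
  opcode bits[31:25]=0x4f: bl/J
  imm@[24:0]=0x1fffff4 (s25→-12) ⇒ #-12
  target = base 0x17bc + off 0x50 + 4 + imm -12 = 0x1804

0x1804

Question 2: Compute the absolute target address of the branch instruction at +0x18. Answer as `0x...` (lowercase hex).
0x1804

@+18  little-endian(2c 00 00 9e) = 0x9e00002c
  top 7b → 0x4f → bl [J]
  imm: (w>>0)&0x1ffffff=0x2c → #44
  target = base 0x17bc + off 0x18 + 4 + imm 44 = 0x1804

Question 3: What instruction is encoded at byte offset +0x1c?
pop r1

[1c] 00 00 40 a2 → 0xa2400000
  top 7b → 0x51 → pop [R]
  [24:22] rd=1 = r1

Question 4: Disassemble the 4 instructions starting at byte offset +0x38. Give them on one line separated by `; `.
ld r0, r0; ld r7, r7; xor r4, r2; nop

+0x38: 00 00 00 e2 ⇒ word 0xe2000000 (little)
  top 7b → 0x71 → ld [RR]
  [24:22] rd=0 = r0
  [21:19] rs=0 = r0
+0x3c: 00 00 f8 e3 ⇒ word 0xe3f80000 (little)
  top 7b → 0x71 → ld [RR]
  [24:22] rd=7 = r7
  [21:19] rs=7 = r7
+0x40: 00 00 10 bf ⇒ word 0xbf100000 (little)
  top 7b → 0x5f → xor [RR]
  [24:22] rd=4 = r4
  [21:19] rs=2 = r2
+0x44: 00 00 00 f0 ⇒ word 0xf0000000 (little)
  top 7b → 0x78 → nop [N]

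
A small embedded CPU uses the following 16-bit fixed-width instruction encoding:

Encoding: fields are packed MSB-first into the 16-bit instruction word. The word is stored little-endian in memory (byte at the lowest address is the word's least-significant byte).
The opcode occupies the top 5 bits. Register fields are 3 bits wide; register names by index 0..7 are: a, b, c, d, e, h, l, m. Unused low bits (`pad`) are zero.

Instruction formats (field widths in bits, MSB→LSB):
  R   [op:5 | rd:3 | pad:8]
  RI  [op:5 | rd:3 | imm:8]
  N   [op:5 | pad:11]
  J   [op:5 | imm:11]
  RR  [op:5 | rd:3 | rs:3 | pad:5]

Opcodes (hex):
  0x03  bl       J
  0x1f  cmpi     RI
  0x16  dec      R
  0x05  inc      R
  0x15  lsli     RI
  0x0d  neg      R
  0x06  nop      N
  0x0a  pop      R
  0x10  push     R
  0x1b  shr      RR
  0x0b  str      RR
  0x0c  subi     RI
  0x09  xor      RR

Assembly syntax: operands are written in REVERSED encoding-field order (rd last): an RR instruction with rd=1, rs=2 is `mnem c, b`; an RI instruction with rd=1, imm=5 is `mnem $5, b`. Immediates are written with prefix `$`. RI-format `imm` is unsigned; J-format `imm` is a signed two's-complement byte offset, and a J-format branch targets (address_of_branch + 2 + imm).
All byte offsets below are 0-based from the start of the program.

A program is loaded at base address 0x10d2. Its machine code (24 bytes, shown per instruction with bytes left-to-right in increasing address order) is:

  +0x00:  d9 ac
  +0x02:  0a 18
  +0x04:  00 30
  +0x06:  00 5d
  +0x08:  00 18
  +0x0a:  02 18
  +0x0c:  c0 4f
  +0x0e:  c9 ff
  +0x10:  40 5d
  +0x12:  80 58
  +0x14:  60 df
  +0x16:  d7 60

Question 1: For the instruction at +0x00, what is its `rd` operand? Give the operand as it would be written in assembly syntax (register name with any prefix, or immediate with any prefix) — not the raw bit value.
off 0x00: read d9 ac as little → 0xacd9
  opcode bits[15:11]=0x15: lsli/RI
  rd@[10:8]=0x4 ⇒ e
  imm@[7:0]=0xd9 ⇒ $217

e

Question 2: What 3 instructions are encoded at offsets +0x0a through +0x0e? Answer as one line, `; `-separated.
off 0x0a: read 02 18 as little → 0x1802
  op=0x1802>>11=0x3 ⇒ bl (J)
  [10:0] imm=2 = $2
off 0x0c: read c0 4f as little → 0x4fc0
  op=0x4fc0>>11=0x9 ⇒ xor (RR)
  [10:8] rd=7 = m
  [7:5] rs=6 = l
off 0x0e: read c9 ff as little → 0xffc9
  op=0xffc9>>11=0x1f ⇒ cmpi (RI)
  [10:8] rd=7 = m
  [7:0] imm=201 = $201

bl $2; xor l, m; cmpi $201, m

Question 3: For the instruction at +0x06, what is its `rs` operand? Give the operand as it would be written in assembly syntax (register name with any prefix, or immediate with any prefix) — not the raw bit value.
@+06  little-endian(00 5d) = 0x5d00
  opcode bits[15:11]=0xb: str/RR
  rd: (w>>8)&0x7=0x5 → h
  rs: (w>>5)&0x7=0x0 → a

a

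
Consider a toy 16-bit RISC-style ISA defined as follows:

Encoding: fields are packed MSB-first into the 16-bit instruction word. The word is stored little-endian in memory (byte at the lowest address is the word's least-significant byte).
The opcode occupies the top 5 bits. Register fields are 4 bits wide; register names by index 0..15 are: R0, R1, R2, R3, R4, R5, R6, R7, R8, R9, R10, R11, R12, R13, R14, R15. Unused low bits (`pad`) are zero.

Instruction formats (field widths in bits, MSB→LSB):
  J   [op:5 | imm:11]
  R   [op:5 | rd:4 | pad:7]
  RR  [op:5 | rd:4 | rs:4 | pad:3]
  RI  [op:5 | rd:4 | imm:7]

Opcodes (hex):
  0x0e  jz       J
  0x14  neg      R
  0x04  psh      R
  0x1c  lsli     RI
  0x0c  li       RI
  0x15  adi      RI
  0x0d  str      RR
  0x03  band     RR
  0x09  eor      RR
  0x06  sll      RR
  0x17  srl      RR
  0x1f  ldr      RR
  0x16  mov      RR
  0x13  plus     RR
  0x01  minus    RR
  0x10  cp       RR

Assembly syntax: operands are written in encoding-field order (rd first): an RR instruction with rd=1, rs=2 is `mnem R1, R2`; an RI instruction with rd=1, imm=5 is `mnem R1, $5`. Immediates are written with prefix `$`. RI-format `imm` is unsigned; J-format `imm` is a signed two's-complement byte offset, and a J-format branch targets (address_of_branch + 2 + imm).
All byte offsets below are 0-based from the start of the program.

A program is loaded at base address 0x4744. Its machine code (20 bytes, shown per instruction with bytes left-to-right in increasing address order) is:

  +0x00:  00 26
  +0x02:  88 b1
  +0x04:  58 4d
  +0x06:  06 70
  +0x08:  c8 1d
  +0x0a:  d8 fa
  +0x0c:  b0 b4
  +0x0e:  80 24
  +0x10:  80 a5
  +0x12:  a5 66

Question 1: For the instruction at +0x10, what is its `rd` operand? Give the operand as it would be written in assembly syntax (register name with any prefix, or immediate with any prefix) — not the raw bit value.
@+10  little-endian(80 a5) = 0xa580
  top 5b → 0x14 → neg [R]
  rd: (w>>7)&0xf=0xb → R11

R11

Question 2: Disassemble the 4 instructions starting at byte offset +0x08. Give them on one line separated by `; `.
+0x08: c8 1d ⇒ word 0x1dc8 (little)
  top 5b → 0x3 → band [RR]
  rd@[10:7]=0xb ⇒ R11
  rs@[6:3]=0x9 ⇒ R9
+0x0a: d8 fa ⇒ word 0xfad8 (little)
  top 5b → 0x1f → ldr [RR]
  rd@[10:7]=0x5 ⇒ R5
  rs@[6:3]=0xb ⇒ R11
+0x0c: b0 b4 ⇒ word 0xb4b0 (little)
  top 5b → 0x16 → mov [RR]
  rd@[10:7]=0x9 ⇒ R9
  rs@[6:3]=0x6 ⇒ R6
+0x0e: 80 24 ⇒ word 0x2480 (little)
  top 5b → 0x4 → psh [R]
  rd@[10:7]=0x9 ⇒ R9

band R11, R9; ldr R5, R11; mov R9, R6; psh R9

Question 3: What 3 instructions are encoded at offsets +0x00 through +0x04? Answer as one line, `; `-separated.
psh R12; mov R3, R1; eor R10, R11

@+00  little-endian(00 26) = 0x2600
  top 5b → 0x4 → psh [R]
  [10:7] rd=12 = R12
@+02  little-endian(88 b1) = 0xb188
  top 5b → 0x16 → mov [RR]
  [10:7] rd=3 = R3
  [6:3] rs=1 = R1
@+04  little-endian(58 4d) = 0x4d58
  top 5b → 0x9 → eor [RR]
  [10:7] rd=10 = R10
  [6:3] rs=11 = R11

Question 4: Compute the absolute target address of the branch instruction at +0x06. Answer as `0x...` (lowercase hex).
[06] 06 70 → 0x7006
  opcode bits[15:11]=0xe: jz/J
  [10:0] imm=6 = $6
  target = base 0x4744 + off 0x06 + 2 + imm 6 = 0x4752

0x4752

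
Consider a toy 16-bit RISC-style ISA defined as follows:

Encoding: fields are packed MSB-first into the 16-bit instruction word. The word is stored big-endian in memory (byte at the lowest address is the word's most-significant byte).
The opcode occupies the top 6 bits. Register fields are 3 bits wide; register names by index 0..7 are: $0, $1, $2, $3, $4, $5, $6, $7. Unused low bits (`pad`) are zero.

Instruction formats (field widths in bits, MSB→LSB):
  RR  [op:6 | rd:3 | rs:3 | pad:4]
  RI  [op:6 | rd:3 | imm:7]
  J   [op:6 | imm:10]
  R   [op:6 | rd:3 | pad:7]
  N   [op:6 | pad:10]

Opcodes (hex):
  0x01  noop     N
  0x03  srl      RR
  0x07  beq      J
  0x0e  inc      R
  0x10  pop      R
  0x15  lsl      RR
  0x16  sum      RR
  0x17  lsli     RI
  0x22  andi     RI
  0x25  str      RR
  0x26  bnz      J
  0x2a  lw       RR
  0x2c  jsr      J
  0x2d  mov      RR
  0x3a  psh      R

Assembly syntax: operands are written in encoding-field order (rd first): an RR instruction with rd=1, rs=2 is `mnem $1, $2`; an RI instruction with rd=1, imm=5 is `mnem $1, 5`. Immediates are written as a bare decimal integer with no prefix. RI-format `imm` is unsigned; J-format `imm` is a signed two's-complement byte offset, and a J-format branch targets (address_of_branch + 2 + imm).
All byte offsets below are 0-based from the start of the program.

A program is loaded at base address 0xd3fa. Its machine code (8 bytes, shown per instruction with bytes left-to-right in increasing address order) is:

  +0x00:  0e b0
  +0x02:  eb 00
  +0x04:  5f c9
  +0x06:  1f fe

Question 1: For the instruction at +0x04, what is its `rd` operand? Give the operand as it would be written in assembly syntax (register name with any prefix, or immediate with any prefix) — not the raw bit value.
off 0x04: read 5f c9 as big → 0x5fc9
  top 6b → 0x17 → lsli [RI]
  rd: (w>>7)&0x7=0x7 → $7
  imm: (w>>0)&0x7f=0x49 → 73

$7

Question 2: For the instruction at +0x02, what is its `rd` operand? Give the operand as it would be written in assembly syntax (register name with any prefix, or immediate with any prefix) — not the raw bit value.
@+02  big-endian(eb 00) = 0xeb00
  opcode bits[15:10]=0x3a: psh/R
  rd@[9:7]=0x6 ⇒ $6

$6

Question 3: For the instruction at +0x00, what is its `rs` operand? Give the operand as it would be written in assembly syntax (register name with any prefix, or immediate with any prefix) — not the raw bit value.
$3

@+00  big-endian(0e b0) = 0x0eb0
  opcode bits[15:10]=0x3: srl/RR
  [9:7] rd=5 = $5
  [6:4] rs=3 = $3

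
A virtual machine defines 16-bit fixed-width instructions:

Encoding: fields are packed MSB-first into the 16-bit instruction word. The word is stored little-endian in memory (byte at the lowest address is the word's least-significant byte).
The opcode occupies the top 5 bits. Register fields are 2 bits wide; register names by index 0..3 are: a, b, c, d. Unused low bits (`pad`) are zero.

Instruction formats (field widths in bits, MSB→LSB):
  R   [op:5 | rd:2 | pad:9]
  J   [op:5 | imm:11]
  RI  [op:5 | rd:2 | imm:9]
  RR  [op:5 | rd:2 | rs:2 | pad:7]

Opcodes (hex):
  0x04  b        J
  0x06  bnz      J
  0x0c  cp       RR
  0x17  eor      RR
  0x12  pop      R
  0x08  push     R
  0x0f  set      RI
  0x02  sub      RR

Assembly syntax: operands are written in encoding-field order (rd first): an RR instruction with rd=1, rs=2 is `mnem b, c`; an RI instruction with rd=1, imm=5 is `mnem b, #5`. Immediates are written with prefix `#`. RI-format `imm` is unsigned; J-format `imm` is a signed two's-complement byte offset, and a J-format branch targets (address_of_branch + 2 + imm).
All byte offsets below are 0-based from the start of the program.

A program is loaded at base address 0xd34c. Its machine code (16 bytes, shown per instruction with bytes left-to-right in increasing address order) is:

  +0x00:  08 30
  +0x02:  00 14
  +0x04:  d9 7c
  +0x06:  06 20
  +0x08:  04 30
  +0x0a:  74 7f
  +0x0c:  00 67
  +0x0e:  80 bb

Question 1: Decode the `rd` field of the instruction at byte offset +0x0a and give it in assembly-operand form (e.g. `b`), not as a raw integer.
[0a] 74 7f → 0x7f74
  top 5b → 0xf → set [RI]
  rd@[10:9]=0x3 ⇒ d
  imm@[8:0]=0x174 ⇒ #372

d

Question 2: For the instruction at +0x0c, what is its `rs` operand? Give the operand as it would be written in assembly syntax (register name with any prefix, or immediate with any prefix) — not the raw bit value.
c

off 0x0c: read 00 67 as little → 0x6700
  opcode bits[15:11]=0xc: cp/RR
  rd@[10:9]=0x3 ⇒ d
  rs@[8:7]=0x2 ⇒ c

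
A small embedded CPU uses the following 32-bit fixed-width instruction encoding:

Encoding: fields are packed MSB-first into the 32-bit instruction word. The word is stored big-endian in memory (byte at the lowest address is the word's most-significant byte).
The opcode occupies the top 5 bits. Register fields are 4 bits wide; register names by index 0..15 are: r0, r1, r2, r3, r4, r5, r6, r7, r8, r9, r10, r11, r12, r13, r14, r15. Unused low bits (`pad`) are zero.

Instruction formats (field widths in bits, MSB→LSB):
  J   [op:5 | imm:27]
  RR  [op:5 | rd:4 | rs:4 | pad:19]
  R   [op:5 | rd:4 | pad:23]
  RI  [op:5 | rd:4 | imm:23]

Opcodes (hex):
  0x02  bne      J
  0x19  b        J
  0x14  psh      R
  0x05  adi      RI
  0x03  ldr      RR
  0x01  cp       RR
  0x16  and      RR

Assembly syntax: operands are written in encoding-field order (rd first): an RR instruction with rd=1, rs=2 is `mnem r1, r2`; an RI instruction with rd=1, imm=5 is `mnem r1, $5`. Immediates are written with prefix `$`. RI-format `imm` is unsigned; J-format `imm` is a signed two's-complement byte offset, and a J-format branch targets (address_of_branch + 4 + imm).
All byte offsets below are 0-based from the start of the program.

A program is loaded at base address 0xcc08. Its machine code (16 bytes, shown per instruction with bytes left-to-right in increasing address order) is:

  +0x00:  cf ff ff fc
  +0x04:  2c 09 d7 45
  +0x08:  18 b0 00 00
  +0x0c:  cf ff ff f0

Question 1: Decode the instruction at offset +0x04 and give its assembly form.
@+04  big-endian(2c 09 d7 45) = 0x2c09d745
  opcode bits[31:27]=0x5: adi/RI
  rd: (w>>23)&0xf=0x8 → r8
  imm: (w>>0)&0x7fffff=0x9d745 → $644933

adi r8, $644933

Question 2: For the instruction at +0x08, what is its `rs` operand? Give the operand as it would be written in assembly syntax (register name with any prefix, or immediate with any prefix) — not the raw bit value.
r6

[08] 18 b0 00 00 → 0x18b00000
  op=0x18b00000>>27=0x3 ⇒ ldr (RR)
  rd: (w>>23)&0xf=0x1 → r1
  rs: (w>>19)&0xf=0x6 → r6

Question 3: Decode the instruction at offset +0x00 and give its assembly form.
[00] cf ff ff fc → 0xcffffffc
  top 5b → 0x19 → b [J]
  imm@[26:0]=0x7fffffc (s27→-4) ⇒ $-4

b $-4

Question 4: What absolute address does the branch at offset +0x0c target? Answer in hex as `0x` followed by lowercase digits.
+0x0c: cf ff ff f0 ⇒ word 0xcffffff0 (big)
  opcode bits[31:27]=0x19: b/J
  imm: (w>>0)&0x7ffffff=0x7fffff0 (s27→-16) → $-16
  target = base 0xcc08 + off 0x0c + 4 + imm -16 = 0xcc08

0xcc08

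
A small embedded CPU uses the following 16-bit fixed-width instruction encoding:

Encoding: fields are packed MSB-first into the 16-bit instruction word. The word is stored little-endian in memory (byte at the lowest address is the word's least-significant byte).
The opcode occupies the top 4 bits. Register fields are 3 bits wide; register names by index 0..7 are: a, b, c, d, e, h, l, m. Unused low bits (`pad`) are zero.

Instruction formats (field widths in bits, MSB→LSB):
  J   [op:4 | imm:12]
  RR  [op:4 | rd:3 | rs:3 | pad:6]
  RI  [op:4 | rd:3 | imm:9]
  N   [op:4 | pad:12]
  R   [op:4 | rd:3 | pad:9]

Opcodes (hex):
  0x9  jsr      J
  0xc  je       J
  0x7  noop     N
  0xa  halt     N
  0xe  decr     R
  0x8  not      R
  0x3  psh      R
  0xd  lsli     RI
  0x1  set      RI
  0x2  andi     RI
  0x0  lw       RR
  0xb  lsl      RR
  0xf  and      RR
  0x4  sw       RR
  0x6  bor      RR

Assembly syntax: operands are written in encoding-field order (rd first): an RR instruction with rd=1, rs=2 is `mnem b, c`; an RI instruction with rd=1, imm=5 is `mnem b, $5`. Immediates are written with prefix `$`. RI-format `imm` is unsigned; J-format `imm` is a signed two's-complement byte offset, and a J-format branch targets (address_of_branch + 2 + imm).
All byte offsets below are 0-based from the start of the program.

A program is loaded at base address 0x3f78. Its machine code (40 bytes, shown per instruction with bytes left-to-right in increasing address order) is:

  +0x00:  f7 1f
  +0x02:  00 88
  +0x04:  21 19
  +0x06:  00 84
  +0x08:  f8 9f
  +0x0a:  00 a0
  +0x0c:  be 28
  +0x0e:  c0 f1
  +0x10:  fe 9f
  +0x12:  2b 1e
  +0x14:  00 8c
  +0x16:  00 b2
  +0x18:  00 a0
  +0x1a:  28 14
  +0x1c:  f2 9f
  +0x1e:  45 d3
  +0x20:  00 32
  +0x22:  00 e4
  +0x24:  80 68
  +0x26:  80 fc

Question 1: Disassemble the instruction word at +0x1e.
lsli b, $325

[1e] 45 d3 → 0xd345
  op=0xd345>>12=0xd ⇒ lsli (RI)
  [11:9] rd=1 = b
  [8:0] imm=325 = $325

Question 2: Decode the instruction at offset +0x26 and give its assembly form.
off 0x26: read 80 fc as little → 0xfc80
  op=0xfc80>>12=0xf ⇒ and (RR)
  rd@[11:9]=0x6 ⇒ l
  rs@[8:6]=0x2 ⇒ c

and l, c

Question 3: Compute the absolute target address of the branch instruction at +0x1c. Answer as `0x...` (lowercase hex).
[1c] f2 9f → 0x9ff2
  top 4b → 0x9 → jsr [J]
  imm: (w>>0)&0xfff=0xff2 (s12→-14) → $-14
  target = base 0x3f78 + off 0x1c + 2 + imm -14 = 0x3f88

0x3f88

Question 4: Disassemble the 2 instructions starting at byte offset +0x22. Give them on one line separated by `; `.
@+22  little-endian(00 e4) = 0xe400
  top 4b → 0xe → decr [R]
  [11:9] rd=2 = c
@+24  little-endian(80 68) = 0x6880
  top 4b → 0x6 → bor [RR]
  [11:9] rd=4 = e
  [8:6] rs=2 = c

decr c; bor e, c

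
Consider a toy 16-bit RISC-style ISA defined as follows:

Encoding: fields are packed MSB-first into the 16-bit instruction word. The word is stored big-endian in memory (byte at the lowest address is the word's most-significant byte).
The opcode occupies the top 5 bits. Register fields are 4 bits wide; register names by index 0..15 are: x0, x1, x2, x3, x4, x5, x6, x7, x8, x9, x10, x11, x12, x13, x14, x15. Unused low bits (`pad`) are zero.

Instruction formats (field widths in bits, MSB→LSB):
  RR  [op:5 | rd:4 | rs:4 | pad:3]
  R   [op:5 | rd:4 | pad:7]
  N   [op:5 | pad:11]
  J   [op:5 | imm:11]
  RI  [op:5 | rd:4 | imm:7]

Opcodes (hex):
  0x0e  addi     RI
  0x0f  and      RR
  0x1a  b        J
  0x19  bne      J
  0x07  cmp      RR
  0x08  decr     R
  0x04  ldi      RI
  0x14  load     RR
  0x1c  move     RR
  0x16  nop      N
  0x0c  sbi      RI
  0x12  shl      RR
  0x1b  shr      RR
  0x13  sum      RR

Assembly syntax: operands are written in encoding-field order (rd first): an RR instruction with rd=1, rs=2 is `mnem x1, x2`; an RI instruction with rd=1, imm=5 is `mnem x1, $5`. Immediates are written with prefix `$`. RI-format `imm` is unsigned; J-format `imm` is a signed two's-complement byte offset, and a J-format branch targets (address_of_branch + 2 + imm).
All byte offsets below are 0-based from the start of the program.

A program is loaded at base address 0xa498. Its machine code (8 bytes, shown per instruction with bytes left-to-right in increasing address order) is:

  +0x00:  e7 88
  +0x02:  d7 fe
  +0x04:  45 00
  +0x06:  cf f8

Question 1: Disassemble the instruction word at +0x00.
move x15, x1

+0x00: e7 88 ⇒ word 0xe788 (big)
  top 5b → 0x1c → move [RR]
  [10:7] rd=15 = x15
  [6:3] rs=1 = x1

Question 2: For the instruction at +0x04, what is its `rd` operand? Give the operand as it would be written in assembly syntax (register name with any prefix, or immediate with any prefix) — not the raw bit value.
x10

off 0x04: read 45 00 as big → 0x4500
  opcode bits[15:11]=0x8: decr/R
  rd: (w>>7)&0xf=0xa → x10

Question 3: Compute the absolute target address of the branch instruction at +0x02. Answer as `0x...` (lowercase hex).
@+02  big-endian(d7 fe) = 0xd7fe
  opcode bits[15:11]=0x1a: b/J
  [10:0] imm=2046 (s11→-2) = $-2
  target = base 0xa498 + off 0x02 + 2 + imm -2 = 0xa49a

0xa49a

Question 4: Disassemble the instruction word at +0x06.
bne $-8

+0x06: cf f8 ⇒ word 0xcff8 (big)
  op=0xcff8>>11=0x19 ⇒ bne (J)
  imm@[10:0]=0x7f8 (s11→-8) ⇒ $-8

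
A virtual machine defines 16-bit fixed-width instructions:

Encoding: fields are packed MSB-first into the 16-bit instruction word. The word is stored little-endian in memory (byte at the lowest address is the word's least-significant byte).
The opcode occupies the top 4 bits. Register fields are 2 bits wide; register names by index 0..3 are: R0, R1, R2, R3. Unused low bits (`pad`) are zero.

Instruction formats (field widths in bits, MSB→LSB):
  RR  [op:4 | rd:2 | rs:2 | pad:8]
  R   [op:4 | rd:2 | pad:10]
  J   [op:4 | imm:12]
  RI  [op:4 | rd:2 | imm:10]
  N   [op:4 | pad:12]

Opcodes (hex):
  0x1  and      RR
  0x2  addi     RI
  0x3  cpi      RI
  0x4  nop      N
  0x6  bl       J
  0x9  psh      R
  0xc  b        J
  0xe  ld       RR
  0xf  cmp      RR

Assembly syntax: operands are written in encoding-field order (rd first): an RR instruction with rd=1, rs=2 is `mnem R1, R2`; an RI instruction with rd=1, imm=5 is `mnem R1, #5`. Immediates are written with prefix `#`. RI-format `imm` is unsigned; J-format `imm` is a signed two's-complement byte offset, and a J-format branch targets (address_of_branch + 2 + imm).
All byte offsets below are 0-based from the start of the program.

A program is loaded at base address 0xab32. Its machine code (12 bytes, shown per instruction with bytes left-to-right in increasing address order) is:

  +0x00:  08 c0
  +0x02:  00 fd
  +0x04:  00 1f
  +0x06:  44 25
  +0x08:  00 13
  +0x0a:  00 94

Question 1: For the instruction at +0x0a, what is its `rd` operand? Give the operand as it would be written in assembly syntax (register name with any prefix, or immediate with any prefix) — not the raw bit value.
+0x0a: 00 94 ⇒ word 0x9400 (little)
  opcode bits[15:12]=0x9: psh/R
  [11:10] rd=1 = R1

R1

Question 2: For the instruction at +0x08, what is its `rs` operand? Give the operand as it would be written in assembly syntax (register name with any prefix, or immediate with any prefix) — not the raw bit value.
+0x08: 00 13 ⇒ word 0x1300 (little)
  op=0x1300>>12=0x1 ⇒ and (RR)
  rd: (w>>10)&0x3=0x0 → R0
  rs: (w>>8)&0x3=0x3 → R3

R3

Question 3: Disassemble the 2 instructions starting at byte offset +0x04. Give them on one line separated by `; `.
[04] 00 1f → 0x1f00
  top 4b → 0x1 → and [RR]
  rd: (w>>10)&0x3=0x3 → R3
  rs: (w>>8)&0x3=0x3 → R3
[06] 44 25 → 0x2544
  top 4b → 0x2 → addi [RI]
  rd: (w>>10)&0x3=0x1 → R1
  imm: (w>>0)&0x3ff=0x144 → #324

and R3, R3; addi R1, #324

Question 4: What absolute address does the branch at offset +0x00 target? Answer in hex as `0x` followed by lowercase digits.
off 0x00: read 08 c0 as little → 0xc008
  opcode bits[15:12]=0xc: b/J
  imm@[11:0]=0x8 ⇒ #8
  target = base 0xab32 + off 0x00 + 2 + imm 8 = 0xab3c

0xab3c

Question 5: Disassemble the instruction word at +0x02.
cmp R3, R1

+0x02: 00 fd ⇒ word 0xfd00 (little)
  top 4b → 0xf → cmp [RR]
  [11:10] rd=3 = R3
  [9:8] rs=1 = R1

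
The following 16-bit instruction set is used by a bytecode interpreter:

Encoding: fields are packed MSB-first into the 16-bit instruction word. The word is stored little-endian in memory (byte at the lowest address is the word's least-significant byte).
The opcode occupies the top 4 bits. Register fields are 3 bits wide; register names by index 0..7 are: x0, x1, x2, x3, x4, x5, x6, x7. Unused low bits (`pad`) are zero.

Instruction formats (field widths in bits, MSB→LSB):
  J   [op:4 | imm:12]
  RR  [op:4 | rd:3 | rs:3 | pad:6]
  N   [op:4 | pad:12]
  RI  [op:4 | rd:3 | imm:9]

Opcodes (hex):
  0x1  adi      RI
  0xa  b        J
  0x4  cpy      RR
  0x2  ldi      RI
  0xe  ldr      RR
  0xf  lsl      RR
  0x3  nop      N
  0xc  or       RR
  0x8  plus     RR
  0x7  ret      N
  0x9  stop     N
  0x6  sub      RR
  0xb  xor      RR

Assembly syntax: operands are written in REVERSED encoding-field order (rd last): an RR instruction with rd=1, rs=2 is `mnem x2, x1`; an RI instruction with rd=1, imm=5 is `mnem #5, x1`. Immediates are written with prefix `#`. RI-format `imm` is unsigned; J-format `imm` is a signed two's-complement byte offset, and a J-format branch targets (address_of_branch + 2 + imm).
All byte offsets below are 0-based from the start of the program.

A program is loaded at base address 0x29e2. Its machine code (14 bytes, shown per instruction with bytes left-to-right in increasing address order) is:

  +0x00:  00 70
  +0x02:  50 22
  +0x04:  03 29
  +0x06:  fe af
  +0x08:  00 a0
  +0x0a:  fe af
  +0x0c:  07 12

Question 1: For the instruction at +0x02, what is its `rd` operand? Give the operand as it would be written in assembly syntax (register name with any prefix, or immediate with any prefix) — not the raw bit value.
x1

[02] 50 22 → 0x2250
  op=0x2250>>12=0x2 ⇒ ldi (RI)
  rd@[11:9]=0x1 ⇒ x1
  imm@[8:0]=0x50 ⇒ #80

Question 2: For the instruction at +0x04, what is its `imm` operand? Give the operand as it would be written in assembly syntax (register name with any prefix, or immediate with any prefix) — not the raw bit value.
off 0x04: read 03 29 as little → 0x2903
  opcode bits[15:12]=0x2: ldi/RI
  [11:9] rd=4 = x4
  [8:0] imm=259 = #259

#259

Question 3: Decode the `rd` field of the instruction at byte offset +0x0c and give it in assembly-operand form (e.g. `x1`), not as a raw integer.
off 0x0c: read 07 12 as little → 0x1207
  op=0x1207>>12=0x1 ⇒ adi (RI)
  [11:9] rd=1 = x1
  [8:0] imm=7 = #7

x1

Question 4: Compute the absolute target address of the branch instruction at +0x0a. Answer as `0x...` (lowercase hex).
@+0a  little-endian(fe af) = 0xaffe
  top 4b → 0xa → b [J]
  imm: (w>>0)&0xfff=0xffe (s12→-2) → #-2
  target = base 0x29e2 + off 0x0a + 2 + imm -2 = 0x29ec

0x29ec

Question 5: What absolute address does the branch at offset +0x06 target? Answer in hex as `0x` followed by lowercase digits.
0x29e8

off 0x06: read fe af as little → 0xaffe
  opcode bits[15:12]=0xa: b/J
  [11:0] imm=4094 (s12→-2) = #-2
  target = base 0x29e2 + off 0x06 + 2 + imm -2 = 0x29e8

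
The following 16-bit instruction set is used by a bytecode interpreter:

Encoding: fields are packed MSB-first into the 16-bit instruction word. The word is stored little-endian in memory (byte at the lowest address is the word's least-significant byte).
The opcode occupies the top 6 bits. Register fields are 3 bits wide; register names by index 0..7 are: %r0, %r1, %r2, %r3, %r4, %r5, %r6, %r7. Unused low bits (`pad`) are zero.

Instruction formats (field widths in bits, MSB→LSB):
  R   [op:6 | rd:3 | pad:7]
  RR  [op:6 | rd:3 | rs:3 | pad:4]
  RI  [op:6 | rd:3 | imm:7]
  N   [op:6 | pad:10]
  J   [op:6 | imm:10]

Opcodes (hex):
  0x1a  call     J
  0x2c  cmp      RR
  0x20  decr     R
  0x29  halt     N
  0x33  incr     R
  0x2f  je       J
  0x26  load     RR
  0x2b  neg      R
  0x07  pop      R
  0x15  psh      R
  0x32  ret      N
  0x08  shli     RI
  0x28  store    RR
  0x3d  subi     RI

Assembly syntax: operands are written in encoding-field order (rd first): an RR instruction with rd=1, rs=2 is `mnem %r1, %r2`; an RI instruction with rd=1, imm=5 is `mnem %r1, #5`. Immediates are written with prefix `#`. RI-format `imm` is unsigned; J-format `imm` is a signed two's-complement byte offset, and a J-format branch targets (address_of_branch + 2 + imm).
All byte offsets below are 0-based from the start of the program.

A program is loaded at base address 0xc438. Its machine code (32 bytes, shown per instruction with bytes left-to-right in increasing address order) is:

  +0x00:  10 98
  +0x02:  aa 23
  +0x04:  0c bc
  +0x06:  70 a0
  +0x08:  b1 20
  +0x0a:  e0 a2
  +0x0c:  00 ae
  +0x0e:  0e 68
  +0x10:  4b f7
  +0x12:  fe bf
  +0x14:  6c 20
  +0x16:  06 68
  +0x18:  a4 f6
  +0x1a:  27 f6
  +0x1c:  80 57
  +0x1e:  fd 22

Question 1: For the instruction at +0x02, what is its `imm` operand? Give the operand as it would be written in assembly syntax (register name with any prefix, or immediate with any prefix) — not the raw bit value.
@+02  little-endian(aa 23) = 0x23aa
  op=0x23aa>>10=0x8 ⇒ shli (RI)
  rd@[9:7]=0x7 ⇒ %r7
  imm@[6:0]=0x2a ⇒ #42

#42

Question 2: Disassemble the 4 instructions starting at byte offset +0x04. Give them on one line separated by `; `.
je #12; store %r0, %r7; shli %r1, #49; store %r5, %r6

@+04  little-endian(0c bc) = 0xbc0c
  op=0xbc0c>>10=0x2f ⇒ je (J)
  [9:0] imm=12 = #12
@+06  little-endian(70 a0) = 0xa070
  op=0xa070>>10=0x28 ⇒ store (RR)
  [9:7] rd=0 = %r0
  [6:4] rs=7 = %r7
@+08  little-endian(b1 20) = 0x20b1
  op=0x20b1>>10=0x8 ⇒ shli (RI)
  [9:7] rd=1 = %r1
  [6:0] imm=49 = #49
@+0a  little-endian(e0 a2) = 0xa2e0
  op=0xa2e0>>10=0x28 ⇒ store (RR)
  [9:7] rd=5 = %r5
  [6:4] rs=6 = %r6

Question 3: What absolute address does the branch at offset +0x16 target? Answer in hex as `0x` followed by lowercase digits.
@+16  little-endian(06 68) = 0x6806
  op=0x6806>>10=0x1a ⇒ call (J)
  imm@[9:0]=0x6 ⇒ #6
  target = base 0xc438 + off 0x16 + 2 + imm 6 = 0xc456

0xc456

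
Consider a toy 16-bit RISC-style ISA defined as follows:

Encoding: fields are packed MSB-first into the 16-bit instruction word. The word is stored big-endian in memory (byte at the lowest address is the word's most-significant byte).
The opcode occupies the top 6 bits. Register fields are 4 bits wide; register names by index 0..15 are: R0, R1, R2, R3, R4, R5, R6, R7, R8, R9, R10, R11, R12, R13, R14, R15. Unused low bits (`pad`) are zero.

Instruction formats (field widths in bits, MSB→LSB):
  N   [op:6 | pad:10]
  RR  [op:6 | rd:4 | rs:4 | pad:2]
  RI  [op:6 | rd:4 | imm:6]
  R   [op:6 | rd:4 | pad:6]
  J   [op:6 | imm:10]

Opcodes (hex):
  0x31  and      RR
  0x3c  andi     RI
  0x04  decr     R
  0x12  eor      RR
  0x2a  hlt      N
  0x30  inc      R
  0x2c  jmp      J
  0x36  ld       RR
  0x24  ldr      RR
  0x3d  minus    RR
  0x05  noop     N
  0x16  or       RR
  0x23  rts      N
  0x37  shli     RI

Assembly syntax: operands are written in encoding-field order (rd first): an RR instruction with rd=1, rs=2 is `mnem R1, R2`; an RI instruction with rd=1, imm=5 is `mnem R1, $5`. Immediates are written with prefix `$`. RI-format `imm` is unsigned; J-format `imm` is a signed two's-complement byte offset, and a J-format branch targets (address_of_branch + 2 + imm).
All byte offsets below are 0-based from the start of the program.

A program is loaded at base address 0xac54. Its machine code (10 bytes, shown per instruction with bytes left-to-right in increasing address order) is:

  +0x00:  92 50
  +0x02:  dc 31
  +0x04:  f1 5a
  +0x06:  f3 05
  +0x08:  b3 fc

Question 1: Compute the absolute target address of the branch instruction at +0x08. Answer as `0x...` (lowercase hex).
+0x08: b3 fc ⇒ word 0xb3fc (big)
  opcode bits[15:10]=0x2c: jmp/J
  [9:0] imm=1020 (s10→-4) = $-4
  target = base 0xac54 + off 0x08 + 2 + imm -4 = 0xac5a

0xac5a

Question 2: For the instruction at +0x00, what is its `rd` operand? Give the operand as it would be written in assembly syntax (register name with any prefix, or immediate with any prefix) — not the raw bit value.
+0x00: 92 50 ⇒ word 0x9250 (big)
  opcode bits[15:10]=0x24: ldr/RR
  rd: (w>>6)&0xf=0x9 → R9
  rs: (w>>2)&0xf=0x4 → R4

R9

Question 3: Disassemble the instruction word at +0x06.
@+06  big-endian(f3 05) = 0xf305
  op=0xf305>>10=0x3c ⇒ andi (RI)
  [9:6] rd=12 = R12
  [5:0] imm=5 = $5

andi R12, $5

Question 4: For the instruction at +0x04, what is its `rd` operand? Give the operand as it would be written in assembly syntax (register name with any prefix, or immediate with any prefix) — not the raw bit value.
@+04  big-endian(f1 5a) = 0xf15a
  top 6b → 0x3c → andi [RI]
  rd: (w>>6)&0xf=0x5 → R5
  imm: (w>>0)&0x3f=0x1a → $26

R5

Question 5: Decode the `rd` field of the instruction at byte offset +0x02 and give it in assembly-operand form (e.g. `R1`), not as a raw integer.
R0

off 0x02: read dc 31 as big → 0xdc31
  op=0xdc31>>10=0x37 ⇒ shli (RI)
  [9:6] rd=0 = R0
  [5:0] imm=49 = $49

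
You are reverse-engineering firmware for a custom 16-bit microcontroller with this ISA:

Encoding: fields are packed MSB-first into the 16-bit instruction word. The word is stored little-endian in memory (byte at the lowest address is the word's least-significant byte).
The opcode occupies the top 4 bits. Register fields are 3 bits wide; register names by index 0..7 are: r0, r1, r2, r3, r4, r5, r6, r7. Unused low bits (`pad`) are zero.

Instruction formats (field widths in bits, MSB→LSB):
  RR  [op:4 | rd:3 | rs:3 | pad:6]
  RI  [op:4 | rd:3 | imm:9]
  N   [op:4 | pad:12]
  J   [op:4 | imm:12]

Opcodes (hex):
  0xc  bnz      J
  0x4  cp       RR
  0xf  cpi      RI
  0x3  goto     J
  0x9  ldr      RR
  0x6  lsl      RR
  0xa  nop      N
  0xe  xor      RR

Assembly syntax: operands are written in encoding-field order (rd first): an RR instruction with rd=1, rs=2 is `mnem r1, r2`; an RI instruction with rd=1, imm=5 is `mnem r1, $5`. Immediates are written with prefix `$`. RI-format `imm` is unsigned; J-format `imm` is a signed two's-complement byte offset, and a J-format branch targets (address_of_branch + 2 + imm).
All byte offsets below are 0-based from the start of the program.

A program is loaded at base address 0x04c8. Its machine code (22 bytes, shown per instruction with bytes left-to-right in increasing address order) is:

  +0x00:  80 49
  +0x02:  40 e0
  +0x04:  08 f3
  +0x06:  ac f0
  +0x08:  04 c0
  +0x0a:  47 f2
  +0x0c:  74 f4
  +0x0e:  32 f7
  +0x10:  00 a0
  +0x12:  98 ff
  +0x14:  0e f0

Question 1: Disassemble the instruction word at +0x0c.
cpi r2, $116

off 0x0c: read 74 f4 as little → 0xf474
  op=0xf474>>12=0xf ⇒ cpi (RI)
  rd@[11:9]=0x2 ⇒ r2
  imm@[8:0]=0x74 ⇒ $116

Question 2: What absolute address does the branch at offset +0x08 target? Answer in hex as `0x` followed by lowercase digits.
@+08  little-endian(04 c0) = 0xc004
  op=0xc004>>12=0xc ⇒ bnz (J)
  [11:0] imm=4 = $4
  target = base 0x04c8 + off 0x08 + 2 + imm 4 = 0x04d6

0x04d6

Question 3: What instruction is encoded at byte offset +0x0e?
cpi r3, $306

+0x0e: 32 f7 ⇒ word 0xf732 (little)
  top 4b → 0xf → cpi [RI]
  rd: (w>>9)&0x7=0x3 → r3
  imm: (w>>0)&0x1ff=0x132 → $306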